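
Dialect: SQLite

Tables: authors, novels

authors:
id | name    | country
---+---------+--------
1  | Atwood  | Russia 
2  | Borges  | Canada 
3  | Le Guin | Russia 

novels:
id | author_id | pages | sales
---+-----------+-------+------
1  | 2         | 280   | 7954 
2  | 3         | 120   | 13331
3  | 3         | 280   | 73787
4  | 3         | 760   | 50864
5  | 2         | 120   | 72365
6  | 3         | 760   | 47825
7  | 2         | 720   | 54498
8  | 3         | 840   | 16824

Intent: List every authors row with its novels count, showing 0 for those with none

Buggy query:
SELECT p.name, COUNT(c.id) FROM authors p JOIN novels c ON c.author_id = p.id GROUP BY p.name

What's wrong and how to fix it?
Bug: INNER JOIN drops authors rows that have no matching novels rows

Fix: Switch to LEFT JOIN to retain unmatched parent rows

Corrected query:
SELECT p.name, COUNT(c.id) FROM authors p LEFT JOIN novels c ON c.author_id = p.id GROUP BY p.name

Result:
name    | COUNT(c.id)
--------+------------
Atwood  | 0          
Borges  | 3          
Le Guin | 5          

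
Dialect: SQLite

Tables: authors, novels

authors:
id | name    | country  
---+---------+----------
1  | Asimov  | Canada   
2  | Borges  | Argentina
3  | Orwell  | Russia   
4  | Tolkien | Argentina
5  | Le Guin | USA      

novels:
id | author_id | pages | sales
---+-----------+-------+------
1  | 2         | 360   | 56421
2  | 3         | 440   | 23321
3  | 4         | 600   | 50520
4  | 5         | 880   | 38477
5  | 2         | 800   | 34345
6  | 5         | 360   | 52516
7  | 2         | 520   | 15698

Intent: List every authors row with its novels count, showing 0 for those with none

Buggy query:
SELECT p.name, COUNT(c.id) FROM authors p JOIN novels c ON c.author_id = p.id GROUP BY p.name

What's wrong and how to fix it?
Bug: INNER JOIN drops authors rows that have no matching novels rows

Fix: Switch to LEFT JOIN to retain unmatched parent rows

Corrected query:
SELECT p.name, COUNT(c.id) FROM authors p LEFT JOIN novels c ON c.author_id = p.id GROUP BY p.name

Result:
name    | COUNT(c.id)
--------+------------
Asimov  | 0          
Borges  | 3          
Le Guin | 2          
Orwell  | 1          
Tolkien | 1          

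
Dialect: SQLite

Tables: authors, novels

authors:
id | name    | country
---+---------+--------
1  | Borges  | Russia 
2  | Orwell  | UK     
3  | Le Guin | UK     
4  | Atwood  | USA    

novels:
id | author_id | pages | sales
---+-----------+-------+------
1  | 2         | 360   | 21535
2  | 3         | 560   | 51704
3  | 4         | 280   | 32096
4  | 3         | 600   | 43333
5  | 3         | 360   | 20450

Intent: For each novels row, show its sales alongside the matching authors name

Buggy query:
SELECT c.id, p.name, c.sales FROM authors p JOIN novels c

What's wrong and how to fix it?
Bug: Missing join condition: each novels row is matched to all authors rows instead of just its own

Fix: Add ON c.author_id = p.id to the JOIN

Corrected query:
SELECT c.id, p.name, c.sales FROM authors p JOIN novels c ON c.author_id = p.id

Result:
id | name    | sales
---+---------+------
1  | Orwell  | 21535
2  | Le Guin | 51704
3  | Atwood  | 32096
4  | Le Guin | 43333
5  | Le Guin | 20450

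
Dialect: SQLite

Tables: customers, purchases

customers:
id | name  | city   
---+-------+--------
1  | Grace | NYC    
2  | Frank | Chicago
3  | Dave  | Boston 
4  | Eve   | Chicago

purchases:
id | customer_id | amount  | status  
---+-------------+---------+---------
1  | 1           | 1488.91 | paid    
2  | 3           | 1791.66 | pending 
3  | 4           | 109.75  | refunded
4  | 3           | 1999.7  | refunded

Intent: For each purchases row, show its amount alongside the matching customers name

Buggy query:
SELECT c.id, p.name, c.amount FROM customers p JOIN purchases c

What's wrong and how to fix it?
Bug: JOIN with no ON clause produces a cartesian product; every purchases row pairs with every customers row

Fix: Specify the join condition linking the foreign key to the parent id

Corrected query:
SELECT c.id, p.name, c.amount FROM customers p JOIN purchases c ON c.customer_id = p.id

Result:
id | name  | amount 
---+-------+--------
1  | Grace | 1488.91
2  | Dave  | 1791.66
3  | Eve   | 109.75 
4  | Dave  | 1999.7 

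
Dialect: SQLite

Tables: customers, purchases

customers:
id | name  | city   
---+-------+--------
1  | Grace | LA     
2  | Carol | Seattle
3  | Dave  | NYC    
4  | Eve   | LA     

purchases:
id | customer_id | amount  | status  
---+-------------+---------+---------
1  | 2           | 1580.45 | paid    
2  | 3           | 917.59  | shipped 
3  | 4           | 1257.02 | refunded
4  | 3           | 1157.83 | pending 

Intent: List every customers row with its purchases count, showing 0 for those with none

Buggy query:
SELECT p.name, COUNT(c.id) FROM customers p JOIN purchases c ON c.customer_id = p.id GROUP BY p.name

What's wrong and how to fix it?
Bug: INNER JOIN drops customers rows that have no matching purchases rows

Fix: Switch to LEFT JOIN to retain unmatched parent rows

Corrected query:
SELECT p.name, COUNT(c.id) FROM customers p LEFT JOIN purchases c ON c.customer_id = p.id GROUP BY p.name

Result:
name  | COUNT(c.id)
------+------------
Carol | 1          
Dave  | 2          
Eve   | 1          
Grace | 0          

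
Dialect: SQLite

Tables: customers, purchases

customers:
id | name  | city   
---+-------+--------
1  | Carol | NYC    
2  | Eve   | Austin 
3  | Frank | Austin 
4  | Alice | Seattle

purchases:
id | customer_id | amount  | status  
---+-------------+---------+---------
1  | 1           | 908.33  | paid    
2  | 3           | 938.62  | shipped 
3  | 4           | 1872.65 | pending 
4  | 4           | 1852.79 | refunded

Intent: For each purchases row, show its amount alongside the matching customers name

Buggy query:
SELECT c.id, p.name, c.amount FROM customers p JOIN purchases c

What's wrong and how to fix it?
Bug: Missing join condition: each purchases row is matched to all customers rows instead of just its own

Fix: Add ON c.customer_id = p.id to the JOIN

Corrected query:
SELECT c.id, p.name, c.amount FROM customers p JOIN purchases c ON c.customer_id = p.id

Result:
id | name  | amount 
---+-------+--------
1  | Carol | 908.33 
2  | Frank | 938.62 
3  | Alice | 1872.65
4  | Alice | 1852.79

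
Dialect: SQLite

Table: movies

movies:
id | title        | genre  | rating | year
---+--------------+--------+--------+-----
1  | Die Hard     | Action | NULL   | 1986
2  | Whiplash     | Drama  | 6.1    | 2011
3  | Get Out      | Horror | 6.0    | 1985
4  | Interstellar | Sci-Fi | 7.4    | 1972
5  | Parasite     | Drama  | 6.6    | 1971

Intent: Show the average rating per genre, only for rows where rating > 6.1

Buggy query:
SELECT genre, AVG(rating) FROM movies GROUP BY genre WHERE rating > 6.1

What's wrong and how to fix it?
Bug: Row-level WHERE must come before GROUP BY in the clause order

Fix: Place WHERE between FROM and GROUP BY

Corrected query:
SELECT genre, AVG(rating) FROM movies WHERE rating > 6.1 GROUP BY genre

Result:
genre  | AVG(rating)
-------+------------
Drama  | 6.6        
Sci-Fi | 7.4        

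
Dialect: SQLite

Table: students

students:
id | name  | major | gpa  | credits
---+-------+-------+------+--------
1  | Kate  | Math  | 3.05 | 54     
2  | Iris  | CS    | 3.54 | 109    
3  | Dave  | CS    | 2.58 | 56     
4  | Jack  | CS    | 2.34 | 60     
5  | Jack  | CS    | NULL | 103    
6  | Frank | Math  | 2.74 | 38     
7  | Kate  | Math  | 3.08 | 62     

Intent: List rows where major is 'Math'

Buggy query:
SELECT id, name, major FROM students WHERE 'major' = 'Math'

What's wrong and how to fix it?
Bug: 'major' in single quotes is a string literal, not the column; the comparison is literal-vs-literal and never true

Fix: Remove the quotes around the column name (or use double quotes for an identifier)

Corrected query:
SELECT id, name, major FROM students WHERE major = 'Math'

Result:
id | name  | major
---+-------+------
1  | Kate  | Math 
6  | Frank | Math 
7  | Kate  | Math 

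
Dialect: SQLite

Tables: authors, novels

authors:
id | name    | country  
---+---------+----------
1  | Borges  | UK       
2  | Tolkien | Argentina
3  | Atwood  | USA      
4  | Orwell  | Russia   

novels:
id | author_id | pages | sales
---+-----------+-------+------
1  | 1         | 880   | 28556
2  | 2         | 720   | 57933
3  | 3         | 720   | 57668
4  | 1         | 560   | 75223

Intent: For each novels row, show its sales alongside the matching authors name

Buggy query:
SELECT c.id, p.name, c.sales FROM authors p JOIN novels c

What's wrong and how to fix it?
Bug: Missing join condition: each novels row is matched to all authors rows instead of just its own

Fix: Add ON c.author_id = p.id to the JOIN

Corrected query:
SELECT c.id, p.name, c.sales FROM authors p JOIN novels c ON c.author_id = p.id

Result:
id | name    | sales
---+---------+------
1  | Borges  | 28556
2  | Tolkien | 57933
3  | Atwood  | 57668
4  | Borges  | 75223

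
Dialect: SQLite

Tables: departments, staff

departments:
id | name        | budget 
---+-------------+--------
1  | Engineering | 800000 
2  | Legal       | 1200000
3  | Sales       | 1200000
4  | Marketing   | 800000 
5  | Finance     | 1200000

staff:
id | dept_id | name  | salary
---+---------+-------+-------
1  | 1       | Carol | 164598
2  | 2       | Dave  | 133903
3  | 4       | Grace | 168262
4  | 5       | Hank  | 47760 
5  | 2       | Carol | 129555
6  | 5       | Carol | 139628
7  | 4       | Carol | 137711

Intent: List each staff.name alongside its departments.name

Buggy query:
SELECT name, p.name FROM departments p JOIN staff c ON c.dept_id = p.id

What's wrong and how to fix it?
Bug: Both tables have a 'name' column; the unqualified reference is ambiguous

Fix: Qualify the column with its table alias (c.name)

Corrected query:
SELECT c.name, p.name FROM departments p JOIN staff c ON c.dept_id = p.id

Result:
name  | name       
------+------------
Carol | Engineering
Dave  | Legal      
Grace | Marketing  
Hank  | Finance    
Carol | Legal      
Carol | Finance    
Carol | Marketing  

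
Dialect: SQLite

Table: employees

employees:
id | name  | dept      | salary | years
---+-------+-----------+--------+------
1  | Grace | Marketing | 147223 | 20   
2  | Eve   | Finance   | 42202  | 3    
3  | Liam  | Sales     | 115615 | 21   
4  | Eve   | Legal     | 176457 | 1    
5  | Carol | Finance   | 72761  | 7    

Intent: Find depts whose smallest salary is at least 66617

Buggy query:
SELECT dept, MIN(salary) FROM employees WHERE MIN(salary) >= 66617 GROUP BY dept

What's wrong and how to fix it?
Bug: Aggregates like MIN are computed per group after WHERE runs

Fix: Use HAVING for the per-group MIN condition

Corrected query:
SELECT dept, MIN(salary) FROM employees GROUP BY dept HAVING MIN(salary) >= 66617

Result:
dept      | MIN(salary)
----------+------------
Legal     | 176457     
Marketing | 147223     
Sales     | 115615     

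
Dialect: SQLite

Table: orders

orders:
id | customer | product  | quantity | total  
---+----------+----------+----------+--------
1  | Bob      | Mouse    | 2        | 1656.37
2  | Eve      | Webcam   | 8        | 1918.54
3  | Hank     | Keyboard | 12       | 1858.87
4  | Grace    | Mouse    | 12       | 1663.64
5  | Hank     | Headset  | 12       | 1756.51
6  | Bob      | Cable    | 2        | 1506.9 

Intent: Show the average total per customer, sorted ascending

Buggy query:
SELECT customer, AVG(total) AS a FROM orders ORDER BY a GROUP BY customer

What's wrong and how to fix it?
Bug: GROUP BY must precede ORDER BY

Fix: Move ORDER BY to the end, after GROUP BY

Corrected query:
SELECT customer, AVG(total) AS a FROM orders GROUP BY customer ORDER BY a

Result:
customer | a       
---------+---------
Bob      | 1581.635
Grace    | 1663.64 
Hank     | 1807.69 
Eve      | 1918.54 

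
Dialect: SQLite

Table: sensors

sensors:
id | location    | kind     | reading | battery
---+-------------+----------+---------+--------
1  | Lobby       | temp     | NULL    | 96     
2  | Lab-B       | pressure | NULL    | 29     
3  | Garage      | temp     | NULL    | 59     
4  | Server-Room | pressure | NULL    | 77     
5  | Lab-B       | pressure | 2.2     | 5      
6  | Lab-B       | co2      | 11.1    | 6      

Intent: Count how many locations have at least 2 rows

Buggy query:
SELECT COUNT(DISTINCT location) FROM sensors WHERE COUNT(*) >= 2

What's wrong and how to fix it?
Bug: WHERE filters individual rows, not groups, so a group-level COUNT is invalid there

Fix: Group first with HAVING COUNT(*) >= 2, then COUNT the resulting groups

Corrected query:
SELECT COUNT(*) FROM (SELECT location FROM sensors GROUP BY location HAVING COUNT(*) >= 2)

Result:
COUNT(*)
--------
1       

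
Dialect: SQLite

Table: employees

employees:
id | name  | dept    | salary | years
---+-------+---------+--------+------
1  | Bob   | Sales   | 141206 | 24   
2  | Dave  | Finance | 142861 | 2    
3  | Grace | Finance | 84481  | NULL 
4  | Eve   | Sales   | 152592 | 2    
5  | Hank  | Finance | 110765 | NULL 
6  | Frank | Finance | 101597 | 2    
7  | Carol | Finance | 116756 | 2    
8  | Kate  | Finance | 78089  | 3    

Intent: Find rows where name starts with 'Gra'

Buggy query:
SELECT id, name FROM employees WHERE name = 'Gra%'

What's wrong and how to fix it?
Bug: '=' compares the literal string including the % character; pattern matching needs LIKE

Fix: Use LIKE for wildcard pattern matching

Corrected query:
SELECT id, name FROM employees WHERE name LIKE 'Gra%'

Result:
id | name 
---+------
3  | Grace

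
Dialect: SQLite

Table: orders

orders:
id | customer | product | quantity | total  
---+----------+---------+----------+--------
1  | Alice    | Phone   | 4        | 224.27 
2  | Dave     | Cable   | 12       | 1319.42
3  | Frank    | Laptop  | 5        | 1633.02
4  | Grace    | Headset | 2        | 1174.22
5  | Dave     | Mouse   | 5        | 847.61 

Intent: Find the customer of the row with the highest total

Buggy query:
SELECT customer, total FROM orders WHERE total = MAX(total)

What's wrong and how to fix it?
Bug: WHERE is evaluated per row; an aggregate over the whole table isn't defined there

Fix: Use a subquery: WHERE total = (SELECT MAX(total) FROM orders)

Corrected query:
SELECT customer, total FROM orders WHERE total = (SELECT MAX(total) FROM orders)

Result:
customer | total  
---------+--------
Frank    | 1633.02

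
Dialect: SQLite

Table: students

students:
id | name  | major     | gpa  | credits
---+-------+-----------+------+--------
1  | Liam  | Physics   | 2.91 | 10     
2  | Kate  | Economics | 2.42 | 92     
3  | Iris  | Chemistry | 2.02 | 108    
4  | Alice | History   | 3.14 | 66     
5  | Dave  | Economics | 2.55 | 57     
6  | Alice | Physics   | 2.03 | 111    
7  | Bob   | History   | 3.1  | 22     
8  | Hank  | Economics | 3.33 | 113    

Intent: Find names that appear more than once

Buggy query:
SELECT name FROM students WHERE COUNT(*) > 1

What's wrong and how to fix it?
Bug: COUNT(*) is an aggregate and cannot be used in WHERE

Fix: Group first, then use HAVING for the count condition

Corrected query:
SELECT name FROM students GROUP BY name HAVING COUNT(*) > 1

Result:
name 
-----
Alice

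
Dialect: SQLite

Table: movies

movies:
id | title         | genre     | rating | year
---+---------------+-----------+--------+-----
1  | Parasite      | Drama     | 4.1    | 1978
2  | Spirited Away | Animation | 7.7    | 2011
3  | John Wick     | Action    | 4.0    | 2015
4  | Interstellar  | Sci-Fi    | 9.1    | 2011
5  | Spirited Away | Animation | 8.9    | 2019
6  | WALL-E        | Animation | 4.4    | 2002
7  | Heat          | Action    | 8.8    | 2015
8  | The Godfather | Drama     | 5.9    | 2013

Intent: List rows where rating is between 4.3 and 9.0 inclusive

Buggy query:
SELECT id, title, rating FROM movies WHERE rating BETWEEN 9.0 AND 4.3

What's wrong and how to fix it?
Bug: The bounds are reversed; BETWEEN a AND b requires a <= b to match anything

Fix: Write BETWEEN 4.3 AND 9.0

Corrected query:
SELECT id, title, rating FROM movies WHERE rating BETWEEN 4.3 AND 9.0

Result:
id | title         | rating
---+---------------+-------
2  | Spirited Away | 7.7   
5  | Spirited Away | 8.9   
6  | WALL-E        | 4.4   
7  | Heat          | 8.8   
8  | The Godfather | 5.9   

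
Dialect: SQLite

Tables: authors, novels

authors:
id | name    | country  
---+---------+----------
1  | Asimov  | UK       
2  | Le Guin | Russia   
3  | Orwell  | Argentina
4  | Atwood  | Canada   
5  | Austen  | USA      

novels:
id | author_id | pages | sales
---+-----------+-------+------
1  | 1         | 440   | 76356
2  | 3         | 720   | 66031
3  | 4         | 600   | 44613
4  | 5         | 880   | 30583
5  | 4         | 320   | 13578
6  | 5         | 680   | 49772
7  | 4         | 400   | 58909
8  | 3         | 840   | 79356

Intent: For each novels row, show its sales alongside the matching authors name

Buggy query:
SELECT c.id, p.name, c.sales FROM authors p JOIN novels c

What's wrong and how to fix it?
Bug: Missing join condition: each novels row is matched to all authors rows instead of just its own

Fix: Specify the join condition linking the foreign key to the parent id

Corrected query:
SELECT c.id, p.name, c.sales FROM authors p JOIN novels c ON c.author_id = p.id

Result:
id | name   | sales
---+--------+------
1  | Asimov | 76356
2  | Orwell | 66031
3  | Atwood | 44613
4  | Austen | 30583
5  | Atwood | 13578
6  | Austen | 49772
7  | Atwood | 58909
8  | Orwell | 79356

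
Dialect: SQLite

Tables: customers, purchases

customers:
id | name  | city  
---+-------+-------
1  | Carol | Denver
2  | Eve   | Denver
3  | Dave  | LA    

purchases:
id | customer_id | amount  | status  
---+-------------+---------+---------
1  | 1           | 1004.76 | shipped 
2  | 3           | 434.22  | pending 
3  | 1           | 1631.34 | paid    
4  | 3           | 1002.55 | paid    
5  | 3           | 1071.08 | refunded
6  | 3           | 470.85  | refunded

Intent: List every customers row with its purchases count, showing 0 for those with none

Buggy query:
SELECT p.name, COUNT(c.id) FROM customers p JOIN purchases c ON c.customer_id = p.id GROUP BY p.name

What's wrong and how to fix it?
Bug: An inner join excludes parents with zero children

Fix: Switch to LEFT JOIN to retain unmatched parent rows

Corrected query:
SELECT p.name, COUNT(c.id) FROM customers p LEFT JOIN purchases c ON c.customer_id = p.id GROUP BY p.name

Result:
name  | COUNT(c.id)
------+------------
Carol | 2          
Dave  | 4          
Eve   | 0          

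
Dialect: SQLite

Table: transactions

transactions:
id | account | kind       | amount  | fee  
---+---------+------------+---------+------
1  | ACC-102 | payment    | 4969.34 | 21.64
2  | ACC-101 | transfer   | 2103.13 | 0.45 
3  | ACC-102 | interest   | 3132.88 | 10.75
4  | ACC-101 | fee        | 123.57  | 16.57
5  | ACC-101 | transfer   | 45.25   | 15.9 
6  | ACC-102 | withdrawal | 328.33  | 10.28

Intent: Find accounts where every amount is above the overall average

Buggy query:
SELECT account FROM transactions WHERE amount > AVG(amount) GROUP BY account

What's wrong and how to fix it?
Bug: AVG() is an aggregate; it can't sit directly in WHERE

Fix: Use a subquery for AVG and a HAVING MIN(...) filter so the condition holds for every row in the group

Corrected query:
SELECT account FROM transactions GROUP BY account HAVING MIN(amount) > (SELECT AVG(amount) FROM transactions)

Result:
(no rows)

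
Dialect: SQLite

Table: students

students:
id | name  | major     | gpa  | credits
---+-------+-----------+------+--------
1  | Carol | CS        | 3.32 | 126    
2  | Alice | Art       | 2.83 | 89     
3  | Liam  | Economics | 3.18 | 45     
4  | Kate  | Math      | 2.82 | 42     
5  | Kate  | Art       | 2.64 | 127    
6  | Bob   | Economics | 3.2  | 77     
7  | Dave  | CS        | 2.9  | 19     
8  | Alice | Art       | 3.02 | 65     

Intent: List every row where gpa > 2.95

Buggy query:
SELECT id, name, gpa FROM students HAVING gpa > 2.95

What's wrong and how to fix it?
Bug: HAVING filters the output of aggregation, but this query has no GROUP BY and no aggregate functions, so SQLite rejects it (HAVING clause on a non-aggregate query); the condition here is per row

Fix: Use WHERE for row-level filtering

Corrected query:
SELECT id, name, gpa FROM students WHERE gpa > 2.95

Result:
id | name  | gpa 
---+-------+-----
1  | Carol | 3.32
3  | Liam  | 3.18
6  | Bob   | 3.2 
8  | Alice | 3.02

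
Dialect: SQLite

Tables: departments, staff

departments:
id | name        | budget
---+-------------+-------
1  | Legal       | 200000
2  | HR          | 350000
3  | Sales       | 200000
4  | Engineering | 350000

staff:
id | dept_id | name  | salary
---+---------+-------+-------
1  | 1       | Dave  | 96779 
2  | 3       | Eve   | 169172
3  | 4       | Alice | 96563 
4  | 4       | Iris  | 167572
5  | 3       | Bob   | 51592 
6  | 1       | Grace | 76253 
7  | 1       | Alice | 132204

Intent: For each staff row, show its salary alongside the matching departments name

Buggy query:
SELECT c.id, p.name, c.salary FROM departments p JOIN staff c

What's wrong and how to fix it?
Bug: Missing join condition: each staff row is matched to all departments rows instead of just its own

Fix: Specify the join condition linking the foreign key to the parent id

Corrected query:
SELECT c.id, p.name, c.salary FROM departments p JOIN staff c ON c.dept_id = p.id

Result:
id | name        | salary
---+-------------+-------
1  | Legal       | 96779 
2  | Sales       | 169172
3  | Engineering | 96563 
4  | Engineering | 167572
5  | Sales       | 51592 
6  | Legal       | 76253 
7  | Legal       | 132204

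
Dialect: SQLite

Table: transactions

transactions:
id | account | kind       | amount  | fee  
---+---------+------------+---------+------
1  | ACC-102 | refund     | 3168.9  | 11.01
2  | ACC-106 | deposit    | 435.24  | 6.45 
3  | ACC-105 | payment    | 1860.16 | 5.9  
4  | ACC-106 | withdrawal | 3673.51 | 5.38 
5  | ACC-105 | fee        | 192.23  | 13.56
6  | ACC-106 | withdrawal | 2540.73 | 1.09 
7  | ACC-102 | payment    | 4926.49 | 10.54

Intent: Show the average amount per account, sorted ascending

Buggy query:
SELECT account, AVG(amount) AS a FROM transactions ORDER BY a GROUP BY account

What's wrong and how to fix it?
Bug: ORDER BY appears before GROUP BY; SQL clause order requires GROUP BY first

Fix: Reorder: SELECT … FROM … GROUP BY … ORDER BY …

Corrected query:
SELECT account, AVG(amount) AS a FROM transactions GROUP BY account ORDER BY a

Result:
account | a          
--------+------------
ACC-105 | 1026.195   
ACC-106 | 2216.493333
ACC-102 | 4047.695   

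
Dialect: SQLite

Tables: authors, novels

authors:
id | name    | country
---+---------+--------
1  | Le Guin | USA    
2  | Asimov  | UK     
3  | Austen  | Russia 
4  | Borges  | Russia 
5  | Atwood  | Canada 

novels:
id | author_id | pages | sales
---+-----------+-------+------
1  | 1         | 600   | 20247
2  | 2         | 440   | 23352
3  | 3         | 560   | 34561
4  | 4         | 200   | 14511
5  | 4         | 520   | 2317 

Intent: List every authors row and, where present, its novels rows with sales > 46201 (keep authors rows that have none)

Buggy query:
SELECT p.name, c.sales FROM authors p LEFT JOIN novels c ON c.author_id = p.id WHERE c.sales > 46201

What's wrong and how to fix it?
Bug: A WHERE condition on the right-hand table after LEFT JOIN drops unmatched parents

Fix: Put 'c.sales > 46201' in the JOIN's ON clause instead of WHERE

Corrected query:
SELECT p.name, c.sales FROM authors p LEFT JOIN novels c ON c.author_id = p.id AND c.sales > 46201

Result:
name    | sales
--------+------
Le Guin | NULL 
Asimov  | NULL 
Austen  | NULL 
Borges  | NULL 
Atwood  | NULL 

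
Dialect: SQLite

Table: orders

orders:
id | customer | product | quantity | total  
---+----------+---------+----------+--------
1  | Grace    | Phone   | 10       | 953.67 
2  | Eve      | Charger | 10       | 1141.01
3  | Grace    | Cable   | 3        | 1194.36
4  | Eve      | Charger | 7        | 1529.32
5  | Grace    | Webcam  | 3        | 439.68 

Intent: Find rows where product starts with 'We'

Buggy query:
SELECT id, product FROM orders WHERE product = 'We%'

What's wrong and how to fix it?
Bug: Wildcards only work with LIKE; '=' treats '%' as a literal character

Fix: Use LIKE for wildcard pattern matching

Corrected query:
SELECT id, product FROM orders WHERE product LIKE 'We%'

Result:
id | product
---+--------
5  | Webcam 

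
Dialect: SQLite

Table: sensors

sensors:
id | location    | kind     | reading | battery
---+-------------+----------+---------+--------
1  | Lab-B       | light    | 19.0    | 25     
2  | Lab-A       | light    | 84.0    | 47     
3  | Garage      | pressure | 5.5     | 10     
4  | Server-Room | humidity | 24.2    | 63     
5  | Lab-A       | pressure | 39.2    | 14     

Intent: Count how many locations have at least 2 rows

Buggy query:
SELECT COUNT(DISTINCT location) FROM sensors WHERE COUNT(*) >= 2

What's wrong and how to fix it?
Bug: WHERE filters individual rows, not groups, so a group-level COUNT is invalid there

Fix: Group first with HAVING COUNT(*) >= 2, then COUNT the resulting groups

Corrected query:
SELECT COUNT(*) FROM (SELECT location FROM sensors GROUP BY location HAVING COUNT(*) >= 2)

Result:
COUNT(*)
--------
1       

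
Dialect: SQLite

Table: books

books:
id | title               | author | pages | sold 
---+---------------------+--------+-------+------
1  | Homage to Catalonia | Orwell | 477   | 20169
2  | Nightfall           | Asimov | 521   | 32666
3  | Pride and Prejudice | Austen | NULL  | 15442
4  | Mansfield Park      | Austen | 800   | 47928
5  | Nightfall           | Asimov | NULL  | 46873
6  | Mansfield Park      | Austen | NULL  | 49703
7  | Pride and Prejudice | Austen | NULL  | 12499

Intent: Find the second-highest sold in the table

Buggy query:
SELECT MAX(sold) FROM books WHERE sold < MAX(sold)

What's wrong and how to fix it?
Bug: MAX(sold) on the right of the comparison is an aggregate-in-WHERE error

Fix: Put the inner MAX in a scalar subquery

Corrected query:
SELECT MAX(sold) FROM books WHERE sold < (SELECT MAX(sold) FROM books)

Result:
MAX(sold)
---------
47928    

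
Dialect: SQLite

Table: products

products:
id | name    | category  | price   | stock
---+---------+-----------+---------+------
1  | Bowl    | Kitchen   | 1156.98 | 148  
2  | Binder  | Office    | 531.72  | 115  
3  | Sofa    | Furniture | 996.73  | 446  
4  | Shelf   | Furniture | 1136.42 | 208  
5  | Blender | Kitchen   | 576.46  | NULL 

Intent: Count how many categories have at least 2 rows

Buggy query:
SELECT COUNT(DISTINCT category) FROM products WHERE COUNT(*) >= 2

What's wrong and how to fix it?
Bug: WHERE filters individual rows, not groups, so a group-level COUNT is invalid there

Fix: Group first with HAVING COUNT(*) >= 2, then COUNT the resulting groups

Corrected query:
SELECT COUNT(*) FROM (SELECT category FROM products GROUP BY category HAVING COUNT(*) >= 2)

Result:
COUNT(*)
--------
2       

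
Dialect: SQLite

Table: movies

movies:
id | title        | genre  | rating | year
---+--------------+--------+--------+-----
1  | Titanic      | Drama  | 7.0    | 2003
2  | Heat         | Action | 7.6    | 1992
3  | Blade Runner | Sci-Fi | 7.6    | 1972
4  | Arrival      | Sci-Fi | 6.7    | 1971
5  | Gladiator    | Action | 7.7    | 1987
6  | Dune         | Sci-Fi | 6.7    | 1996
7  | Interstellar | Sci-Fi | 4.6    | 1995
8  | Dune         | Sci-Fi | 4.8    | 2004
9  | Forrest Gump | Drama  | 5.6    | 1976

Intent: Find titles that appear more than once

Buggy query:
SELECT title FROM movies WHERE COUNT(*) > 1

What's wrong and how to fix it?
Bug: WHERE can't reference COUNT(*); aggregates are computed after WHERE

Fix: GROUP BY title, then filter groups with HAVING COUNT(*) > 1

Corrected query:
SELECT title FROM movies GROUP BY title HAVING COUNT(*) > 1

Result:
title
-----
Dune 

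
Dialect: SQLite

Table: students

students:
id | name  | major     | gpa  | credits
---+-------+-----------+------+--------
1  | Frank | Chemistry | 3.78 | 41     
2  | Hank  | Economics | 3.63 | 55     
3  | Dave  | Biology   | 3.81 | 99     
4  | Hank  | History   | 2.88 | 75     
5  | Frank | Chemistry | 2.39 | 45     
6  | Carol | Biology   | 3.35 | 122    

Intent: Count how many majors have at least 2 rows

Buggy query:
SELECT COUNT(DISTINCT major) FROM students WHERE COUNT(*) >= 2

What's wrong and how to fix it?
Bug: WHERE filters individual rows, not groups, so a group-level COUNT is invalid there

Fix: Group first with HAVING COUNT(*) >= 2, then COUNT the resulting groups

Corrected query:
SELECT COUNT(*) FROM (SELECT major FROM students GROUP BY major HAVING COUNT(*) >= 2)

Result:
COUNT(*)
--------
2       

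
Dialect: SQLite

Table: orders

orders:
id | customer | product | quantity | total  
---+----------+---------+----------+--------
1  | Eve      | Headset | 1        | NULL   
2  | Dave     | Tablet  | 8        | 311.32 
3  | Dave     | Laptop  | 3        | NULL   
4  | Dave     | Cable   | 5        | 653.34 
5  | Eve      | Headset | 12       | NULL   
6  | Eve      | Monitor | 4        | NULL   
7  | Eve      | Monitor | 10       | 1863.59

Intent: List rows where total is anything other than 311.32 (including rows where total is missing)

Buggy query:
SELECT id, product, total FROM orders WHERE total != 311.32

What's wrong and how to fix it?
Bug: 'total != 311.32' is unknown when total is NULL, so NULL rows are silently excluded

Fix: Add an explicit OR total IS NULL to include the missing-value rows

Corrected query:
SELECT id, product, total FROM orders WHERE total != 311.32 OR total IS NULL

Result:
id | product | total  
---+---------+--------
1  | Headset | NULL   
3  | Laptop  | NULL   
4  | Cable   | 653.34 
5  | Headset | NULL   
6  | Monitor | NULL   
7  | Monitor | 1863.59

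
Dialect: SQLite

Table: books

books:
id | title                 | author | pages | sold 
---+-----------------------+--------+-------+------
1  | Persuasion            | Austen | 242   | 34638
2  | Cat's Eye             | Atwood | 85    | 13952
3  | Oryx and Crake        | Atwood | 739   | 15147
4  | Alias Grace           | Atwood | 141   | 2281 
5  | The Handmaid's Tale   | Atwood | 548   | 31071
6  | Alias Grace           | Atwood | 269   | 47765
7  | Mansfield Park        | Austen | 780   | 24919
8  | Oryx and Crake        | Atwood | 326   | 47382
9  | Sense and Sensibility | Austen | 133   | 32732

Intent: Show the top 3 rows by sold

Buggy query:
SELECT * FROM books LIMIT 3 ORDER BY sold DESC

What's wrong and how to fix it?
Bug: ORDER BY cannot follow LIMIT; LIMIT is the final clause

Fix: Swap the clauses: ORDER BY first, then LIMIT

Corrected query:
SELECT * FROM books ORDER BY sold DESC LIMIT 3

Result:
id | title          | author | pages | sold 
---+----------------+--------+-------+------
6  | Alias Grace    | Atwood | 269   | 47765
8  | Oryx and Crake | Atwood | 326   | 47382
1  | Persuasion     | Austen | 242   | 34638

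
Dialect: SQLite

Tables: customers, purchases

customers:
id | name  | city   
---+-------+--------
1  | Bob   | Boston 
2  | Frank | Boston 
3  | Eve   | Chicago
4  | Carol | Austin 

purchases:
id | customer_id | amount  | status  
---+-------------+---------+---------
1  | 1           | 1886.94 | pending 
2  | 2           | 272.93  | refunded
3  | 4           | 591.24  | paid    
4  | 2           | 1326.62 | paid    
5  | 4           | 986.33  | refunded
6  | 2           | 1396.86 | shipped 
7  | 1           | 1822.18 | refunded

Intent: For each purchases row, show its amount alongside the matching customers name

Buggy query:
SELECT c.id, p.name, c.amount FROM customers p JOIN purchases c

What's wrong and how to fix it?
Bug: Missing join condition: each purchases row is matched to all customers rows instead of just its own

Fix: Add ON c.customer_id = p.id to the JOIN

Corrected query:
SELECT c.id, p.name, c.amount FROM customers p JOIN purchases c ON c.customer_id = p.id

Result:
id | name  | amount 
---+-------+--------
1  | Bob   | 1886.94
2  | Frank | 272.93 
3  | Carol | 591.24 
4  | Frank | 1326.62
5  | Carol | 986.33 
6  | Frank | 1396.86
7  | Bob   | 1822.18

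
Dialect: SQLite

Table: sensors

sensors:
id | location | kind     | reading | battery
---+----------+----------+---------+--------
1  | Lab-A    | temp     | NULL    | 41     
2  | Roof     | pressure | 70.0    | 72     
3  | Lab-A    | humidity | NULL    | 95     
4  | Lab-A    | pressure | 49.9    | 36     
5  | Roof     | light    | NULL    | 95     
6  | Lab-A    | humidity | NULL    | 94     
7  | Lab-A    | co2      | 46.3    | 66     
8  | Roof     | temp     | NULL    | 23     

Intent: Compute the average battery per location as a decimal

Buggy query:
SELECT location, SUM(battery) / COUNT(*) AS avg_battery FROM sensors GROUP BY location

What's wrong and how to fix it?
Bug: Both operands are integers, so '/' performs integer division and truncates

Fix: Cast one side to REAL so the division keeps the fractional part

Corrected query:
SELECT location, SUM(battery) * 1.0 / COUNT(*) AS avg_battery FROM sensors GROUP BY location

Result:
location | avg_battery
---------+------------
Lab-A    | 66.4       
Roof     | 63.333333  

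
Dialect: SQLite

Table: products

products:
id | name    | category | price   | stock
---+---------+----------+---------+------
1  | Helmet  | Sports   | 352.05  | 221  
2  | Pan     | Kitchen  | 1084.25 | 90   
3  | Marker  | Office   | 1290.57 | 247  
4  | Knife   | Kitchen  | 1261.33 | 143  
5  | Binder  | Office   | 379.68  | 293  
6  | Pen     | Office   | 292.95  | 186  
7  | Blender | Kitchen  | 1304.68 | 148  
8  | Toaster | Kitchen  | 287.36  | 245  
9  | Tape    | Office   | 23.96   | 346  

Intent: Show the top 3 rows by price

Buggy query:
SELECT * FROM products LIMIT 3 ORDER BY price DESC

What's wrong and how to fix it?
Bug: ORDER BY cannot follow LIMIT; LIMIT is the final clause

Fix: Swap the clauses: ORDER BY first, then LIMIT

Corrected query:
SELECT * FROM products ORDER BY price DESC LIMIT 3

Result:
id | name    | category | price   | stock
---+---------+----------+---------+------
7  | Blender | Kitchen  | 1304.68 | 148  
3  | Marker  | Office   | 1290.57 | 247  
4  | Knife   | Kitchen  | 1261.33 | 143  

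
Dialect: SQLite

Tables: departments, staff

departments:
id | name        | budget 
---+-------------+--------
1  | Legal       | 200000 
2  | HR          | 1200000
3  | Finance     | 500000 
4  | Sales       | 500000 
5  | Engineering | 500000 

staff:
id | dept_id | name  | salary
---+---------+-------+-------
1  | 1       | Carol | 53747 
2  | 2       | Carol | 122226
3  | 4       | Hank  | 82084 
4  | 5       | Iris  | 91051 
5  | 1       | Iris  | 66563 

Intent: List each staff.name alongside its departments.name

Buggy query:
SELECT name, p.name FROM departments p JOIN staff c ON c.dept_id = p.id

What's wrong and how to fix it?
Bug: 'name' exists in both joined tables, so the database can't tell which one is meant

Fix: Prefix ambiguous columns with the table alias

Corrected query:
SELECT c.name, p.name FROM departments p JOIN staff c ON c.dept_id = p.id

Result:
name  | name       
------+------------
Carol | Legal      
Carol | HR         
Hank  | Sales      
Iris  | Engineering
Iris  | Legal      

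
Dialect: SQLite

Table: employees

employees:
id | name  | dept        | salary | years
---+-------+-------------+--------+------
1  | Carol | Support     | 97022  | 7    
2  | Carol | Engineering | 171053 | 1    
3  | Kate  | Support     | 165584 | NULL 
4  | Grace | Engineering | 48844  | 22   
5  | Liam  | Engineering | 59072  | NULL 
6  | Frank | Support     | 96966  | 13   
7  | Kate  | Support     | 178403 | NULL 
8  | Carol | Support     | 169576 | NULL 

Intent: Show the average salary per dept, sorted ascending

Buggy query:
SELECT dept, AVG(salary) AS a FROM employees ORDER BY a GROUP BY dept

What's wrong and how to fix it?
Bug: ORDER BY appears before GROUP BY; SQL clause order requires GROUP BY first

Fix: Move ORDER BY to the end, after GROUP BY

Corrected query:
SELECT dept, AVG(salary) AS a FROM employees GROUP BY dept ORDER BY a

Result:
dept        | a           
------------+-------------
Engineering | 92989.666667
Support     | 141510.2    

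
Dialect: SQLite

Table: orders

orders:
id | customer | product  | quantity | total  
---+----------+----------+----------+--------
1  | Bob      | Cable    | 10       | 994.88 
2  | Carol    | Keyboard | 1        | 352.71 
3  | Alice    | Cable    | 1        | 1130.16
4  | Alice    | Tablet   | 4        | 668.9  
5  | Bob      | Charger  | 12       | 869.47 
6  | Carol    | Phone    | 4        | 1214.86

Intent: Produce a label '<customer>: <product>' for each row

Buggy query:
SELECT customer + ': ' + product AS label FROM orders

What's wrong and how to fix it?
Bug: '+' is numeric addition; on text columns SQLite converts them to 0 instead of concatenating

Fix: Use the || operator for string concatenation

Corrected query:
SELECT customer || ': ' || product AS label FROM orders

Result:
label          
---------------
Bob: Cable     
Carol: Keyboard
Alice: Cable   
Alice: Tablet  
Bob: Charger   
Carol: Phone   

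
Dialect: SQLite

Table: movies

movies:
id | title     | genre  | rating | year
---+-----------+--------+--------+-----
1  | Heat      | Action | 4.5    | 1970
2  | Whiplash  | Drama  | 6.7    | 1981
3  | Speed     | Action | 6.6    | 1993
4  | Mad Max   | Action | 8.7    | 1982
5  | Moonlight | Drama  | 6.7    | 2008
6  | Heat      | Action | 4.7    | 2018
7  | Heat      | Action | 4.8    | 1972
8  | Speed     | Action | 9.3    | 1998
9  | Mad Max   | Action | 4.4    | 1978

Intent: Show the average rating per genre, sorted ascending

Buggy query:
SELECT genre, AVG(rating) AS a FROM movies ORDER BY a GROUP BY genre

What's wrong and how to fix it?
Bug: GROUP BY must precede ORDER BY

Fix: Reorder: SELECT … FROM … GROUP BY … ORDER BY …

Corrected query:
SELECT genre, AVG(rating) AS a FROM movies GROUP BY genre ORDER BY a

Result:
genre  | a       
-------+---------
Action | 6.142857
Drama  | 6.7     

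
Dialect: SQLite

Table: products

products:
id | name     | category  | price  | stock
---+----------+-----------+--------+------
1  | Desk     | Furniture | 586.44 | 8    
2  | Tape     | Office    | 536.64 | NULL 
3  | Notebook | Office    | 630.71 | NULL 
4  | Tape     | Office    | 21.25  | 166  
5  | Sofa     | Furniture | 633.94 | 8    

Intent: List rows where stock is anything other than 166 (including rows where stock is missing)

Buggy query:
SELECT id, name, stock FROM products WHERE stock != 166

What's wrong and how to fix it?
Bug: Inequality against NULL is unknown, not true; rows with NULL are dropped

Fix: Add an explicit OR stock IS NULL to include the missing-value rows

Corrected query:
SELECT id, name, stock FROM products WHERE stock != 166 OR stock IS NULL

Result:
id | name     | stock
---+----------+------
1  | Desk     | 8    
2  | Tape     | NULL 
3  | Notebook | NULL 
5  | Sofa     | 8    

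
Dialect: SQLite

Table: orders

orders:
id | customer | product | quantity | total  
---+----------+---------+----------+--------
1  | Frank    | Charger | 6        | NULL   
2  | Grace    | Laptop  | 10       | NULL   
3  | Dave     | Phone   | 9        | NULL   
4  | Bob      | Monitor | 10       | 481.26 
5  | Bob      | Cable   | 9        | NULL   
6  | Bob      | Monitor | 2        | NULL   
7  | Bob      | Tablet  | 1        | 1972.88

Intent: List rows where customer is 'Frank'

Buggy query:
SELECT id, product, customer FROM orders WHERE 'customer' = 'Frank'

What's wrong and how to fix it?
Bug: Single quotes denote string literals in SQL; the column name is being compared as a constant string

Fix: Remove the quotes around the column name (or use double quotes for an identifier)

Corrected query:
SELECT id, product, customer FROM orders WHERE customer = 'Frank'

Result:
id | product | customer
---+---------+---------
1  | Charger | Frank   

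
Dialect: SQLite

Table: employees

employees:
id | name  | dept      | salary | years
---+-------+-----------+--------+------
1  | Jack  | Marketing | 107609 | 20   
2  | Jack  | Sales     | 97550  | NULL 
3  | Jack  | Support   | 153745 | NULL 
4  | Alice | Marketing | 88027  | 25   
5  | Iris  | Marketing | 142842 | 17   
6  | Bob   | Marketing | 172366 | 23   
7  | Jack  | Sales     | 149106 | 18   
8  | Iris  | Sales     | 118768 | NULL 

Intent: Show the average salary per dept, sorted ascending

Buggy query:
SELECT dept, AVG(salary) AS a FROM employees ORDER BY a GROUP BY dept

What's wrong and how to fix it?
Bug: GROUP BY must precede ORDER BY

Fix: Move ORDER BY to the end, after GROUP BY

Corrected query:
SELECT dept, AVG(salary) AS a FROM employees GROUP BY dept ORDER BY a

Result:
dept      | a     
----------+-------
Sales     | 121808
Marketing | 127711
Support   | 153745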